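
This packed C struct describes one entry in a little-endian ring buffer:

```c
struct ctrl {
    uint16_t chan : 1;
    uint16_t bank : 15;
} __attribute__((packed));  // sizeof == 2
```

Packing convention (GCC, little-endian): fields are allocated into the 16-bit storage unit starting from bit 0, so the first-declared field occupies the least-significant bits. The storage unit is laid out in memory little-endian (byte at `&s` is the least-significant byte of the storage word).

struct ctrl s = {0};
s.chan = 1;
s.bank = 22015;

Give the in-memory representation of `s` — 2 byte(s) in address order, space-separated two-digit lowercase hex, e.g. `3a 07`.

chan:1 = 1 → 0x1 << 0 → word 0x0001
bank:15 = 22015 → 0x55ff << 1 → word 0xabff
word = 0xabff → little-endian bytes:
  [0]=0xff  [1]=0xab

ff ab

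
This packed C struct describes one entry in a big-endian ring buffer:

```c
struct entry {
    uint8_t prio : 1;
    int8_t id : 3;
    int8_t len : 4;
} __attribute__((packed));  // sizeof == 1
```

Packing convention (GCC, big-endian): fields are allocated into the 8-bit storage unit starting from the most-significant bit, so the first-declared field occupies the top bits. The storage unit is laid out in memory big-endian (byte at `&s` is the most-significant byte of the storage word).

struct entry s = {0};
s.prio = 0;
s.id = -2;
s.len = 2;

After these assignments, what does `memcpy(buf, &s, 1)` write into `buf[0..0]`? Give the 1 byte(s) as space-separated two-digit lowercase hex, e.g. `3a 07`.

[7+:1] prio=0 & 0x1 = 0x0; word=0x00
[4+:3] id=-2 & 0x7 = 0x6; word=0x60
[0+:4] len=2 & 0xf = 0x2; word=0x62
word = 0x62 → big-endian bytes:
  [0]=0x62

62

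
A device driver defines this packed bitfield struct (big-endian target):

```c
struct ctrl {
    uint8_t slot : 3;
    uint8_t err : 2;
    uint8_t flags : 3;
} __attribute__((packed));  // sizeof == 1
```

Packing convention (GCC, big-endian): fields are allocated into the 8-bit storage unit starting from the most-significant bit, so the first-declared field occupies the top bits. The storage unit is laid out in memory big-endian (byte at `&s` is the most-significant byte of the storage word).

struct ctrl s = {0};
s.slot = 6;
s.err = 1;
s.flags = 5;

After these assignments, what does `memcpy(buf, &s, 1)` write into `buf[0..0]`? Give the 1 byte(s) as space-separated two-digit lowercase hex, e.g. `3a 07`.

cd

slot:3 = 6 → 0x6 << 5 → word 0xc0
err:2 = 1 → 0x1 << 3 → word 0xc8
flags:3 = 5 → 0x5 << 0 → word 0xcd
word = 0xcd → big-endian bytes:
  [0]=0xcd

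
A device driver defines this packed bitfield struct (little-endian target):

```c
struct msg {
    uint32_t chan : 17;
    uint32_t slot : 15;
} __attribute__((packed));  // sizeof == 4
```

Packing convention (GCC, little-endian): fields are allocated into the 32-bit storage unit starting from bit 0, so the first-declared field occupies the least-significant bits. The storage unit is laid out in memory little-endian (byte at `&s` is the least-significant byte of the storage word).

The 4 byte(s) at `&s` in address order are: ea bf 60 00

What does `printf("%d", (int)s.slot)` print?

[0]=0xea [1]=0xbf [2]=0x60 [3]=0x00 (little-endian) → word 0x0060bfea
chan:17 @ bit 0 → (0x0060bfea>>0)&0x1ffff = 0xbfea
slot:15 @ bit 17 → (0x0060bfea>>17)&0x7fff = 0x30  ←

48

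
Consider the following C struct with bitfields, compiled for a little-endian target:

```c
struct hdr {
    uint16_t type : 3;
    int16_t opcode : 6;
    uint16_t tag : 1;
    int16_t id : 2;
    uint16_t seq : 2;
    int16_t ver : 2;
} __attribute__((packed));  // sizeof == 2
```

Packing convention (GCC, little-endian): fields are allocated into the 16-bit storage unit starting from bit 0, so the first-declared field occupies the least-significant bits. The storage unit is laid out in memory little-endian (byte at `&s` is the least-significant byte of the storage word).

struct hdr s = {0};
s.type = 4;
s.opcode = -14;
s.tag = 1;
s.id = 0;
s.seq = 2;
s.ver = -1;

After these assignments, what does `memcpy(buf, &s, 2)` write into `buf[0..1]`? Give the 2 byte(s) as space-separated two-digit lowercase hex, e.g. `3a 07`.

94 e3

type:3 = 4 → 0x4 << 0 → word 0x0004
opcode:6 = -14 → 0x32 << 3 → word 0x0194
tag:1 = 1 → 0x1 << 9 → word 0x0394
id:2 = 0 → 0x0 << 10 → word 0x0394
seq:2 = 2 → 0x2 << 12 → word 0x2394
ver:2 = -1 → 0x3 << 14 → word 0xe394
word = 0xe394 → little-endian bytes:
  [0]=0x94  [1]=0xe3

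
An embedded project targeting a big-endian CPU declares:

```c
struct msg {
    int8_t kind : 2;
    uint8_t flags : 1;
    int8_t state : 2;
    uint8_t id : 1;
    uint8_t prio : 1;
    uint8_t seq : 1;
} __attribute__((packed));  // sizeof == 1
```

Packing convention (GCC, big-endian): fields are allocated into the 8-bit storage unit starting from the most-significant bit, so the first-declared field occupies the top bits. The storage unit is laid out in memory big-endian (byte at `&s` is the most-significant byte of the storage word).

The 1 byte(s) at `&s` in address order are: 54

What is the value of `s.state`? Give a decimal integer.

[0]=0x54 (big-endian) → word 0x54
kind:2 @ bit 6 → (0x54>>6)&0x3 = 0x1
flags:1 @ bit 5 → (0x54>>5)&0x1 = 0x0
state:2 @ bit 3 → (0x54>>3)&0x3 = 0x2  ←
id:1 @ bit 2 → (0x54>>2)&0x1 = 0x1
prio:1 @ bit 1 → (0x54>>1)&0x1 = 0x0
seq:1 @ bit 0 → (0x54>>0)&0x1 = 0x0
state signed 2b, MSB=1: 2 - 4 = -2

-2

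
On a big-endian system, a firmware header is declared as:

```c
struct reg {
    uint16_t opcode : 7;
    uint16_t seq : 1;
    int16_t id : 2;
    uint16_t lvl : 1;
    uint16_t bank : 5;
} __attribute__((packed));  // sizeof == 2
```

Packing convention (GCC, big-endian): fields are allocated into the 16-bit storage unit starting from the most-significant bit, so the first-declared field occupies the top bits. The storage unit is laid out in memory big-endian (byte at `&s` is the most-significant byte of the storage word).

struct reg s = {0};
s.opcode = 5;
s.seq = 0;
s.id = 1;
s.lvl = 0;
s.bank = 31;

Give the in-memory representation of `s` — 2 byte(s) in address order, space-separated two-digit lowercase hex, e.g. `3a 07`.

0a 5f

opcode (7b) val=5 bits=0x5 at bit 9: 0x0a00
seq (1b) val=0 bits=0x0 at bit 8: 0x0a00
id (2b) val=1 bits=0x1 at bit 6: 0x0a40
lvl (1b) val=0 bits=0x0 at bit 5: 0x0a40
bank (5b) val=31 bits=0x1f at bit 0: 0x0a5f
word = 0x0a5f → big-endian bytes:
  [0]=0x0a  [1]=0x5f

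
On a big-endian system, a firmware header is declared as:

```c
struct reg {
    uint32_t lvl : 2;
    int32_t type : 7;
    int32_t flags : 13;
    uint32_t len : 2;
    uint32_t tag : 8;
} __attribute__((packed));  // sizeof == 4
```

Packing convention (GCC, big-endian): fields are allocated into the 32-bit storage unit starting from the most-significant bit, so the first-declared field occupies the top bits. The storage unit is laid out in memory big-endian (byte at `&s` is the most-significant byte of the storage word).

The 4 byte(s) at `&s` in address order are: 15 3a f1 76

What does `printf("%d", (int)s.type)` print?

[0]=0x15 [1]=0x3a [2]=0xf1 [3]=0x76 (big-endian) → word 0x153af176
lvl [30+:2] = (word>>30) & 0x3 = 0
type [23+:7] = (word>>23) & 0x7f = 42  ←
flags [10+:13] = (word>>10) & 0x1fff = 3772
len [8+:2] = (word>>8) & 0x3 = 1
tag [0+:8] = (word>>0) & 0xff = 118
type signed 7b, MSB=0: value = 42

42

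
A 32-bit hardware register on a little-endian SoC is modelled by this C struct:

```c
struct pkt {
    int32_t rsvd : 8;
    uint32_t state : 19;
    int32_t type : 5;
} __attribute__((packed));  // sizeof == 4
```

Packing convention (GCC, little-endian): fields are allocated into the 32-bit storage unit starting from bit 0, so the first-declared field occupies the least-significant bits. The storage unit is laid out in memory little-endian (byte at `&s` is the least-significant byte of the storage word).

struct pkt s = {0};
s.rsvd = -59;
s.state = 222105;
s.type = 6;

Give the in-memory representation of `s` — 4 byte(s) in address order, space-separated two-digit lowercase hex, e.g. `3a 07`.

c5 99 63 33

rsvd:8 = -59 → 0xc5 << 0 → word 0x000000c5
state:19 = 222105 → 0x36399 << 8 → word 0x036399c5
type:5 = 6 → 0x6 << 27 → word 0x336399c5
word = 0x336399c5 → little-endian bytes:
  [0]=0xc5  [1]=0x99  [2]=0x63  [3]=0x33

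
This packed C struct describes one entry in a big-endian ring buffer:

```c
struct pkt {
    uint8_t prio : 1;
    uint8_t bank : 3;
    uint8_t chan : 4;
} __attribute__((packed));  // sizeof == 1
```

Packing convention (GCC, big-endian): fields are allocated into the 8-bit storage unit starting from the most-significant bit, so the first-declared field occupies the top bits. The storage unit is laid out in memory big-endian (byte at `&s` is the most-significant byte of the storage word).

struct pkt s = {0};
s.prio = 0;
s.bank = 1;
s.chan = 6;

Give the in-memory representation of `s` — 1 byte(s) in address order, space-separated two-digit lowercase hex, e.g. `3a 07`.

prio (1b) val=0 bits=0x0 at bit 7: 0x00
bank (3b) val=1 bits=0x1 at bit 4: 0x10
chan (4b) val=6 bits=0x6 at bit 0: 0x16
word = 0x16 → big-endian bytes:
  [0]=0x16

16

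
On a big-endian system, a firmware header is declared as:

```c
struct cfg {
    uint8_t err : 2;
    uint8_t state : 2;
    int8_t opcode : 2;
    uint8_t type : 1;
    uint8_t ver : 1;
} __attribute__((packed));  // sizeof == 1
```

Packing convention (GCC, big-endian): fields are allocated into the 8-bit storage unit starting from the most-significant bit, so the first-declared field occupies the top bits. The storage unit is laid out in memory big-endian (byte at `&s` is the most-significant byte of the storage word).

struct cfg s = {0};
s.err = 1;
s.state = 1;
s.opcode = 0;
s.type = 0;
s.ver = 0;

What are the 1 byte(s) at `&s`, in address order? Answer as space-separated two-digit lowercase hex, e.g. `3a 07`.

50

err:2 = 1 → 0x1 << 6 → word 0x40
state:2 = 1 → 0x1 << 4 → word 0x50
opcode:2 = 0 → 0x0 << 2 → word 0x50
type:1 = 0 → 0x0 << 1 → word 0x50
ver:1 = 0 → 0x0 << 0 → word 0x50
word = 0x50 → big-endian bytes:
  [0]=0x50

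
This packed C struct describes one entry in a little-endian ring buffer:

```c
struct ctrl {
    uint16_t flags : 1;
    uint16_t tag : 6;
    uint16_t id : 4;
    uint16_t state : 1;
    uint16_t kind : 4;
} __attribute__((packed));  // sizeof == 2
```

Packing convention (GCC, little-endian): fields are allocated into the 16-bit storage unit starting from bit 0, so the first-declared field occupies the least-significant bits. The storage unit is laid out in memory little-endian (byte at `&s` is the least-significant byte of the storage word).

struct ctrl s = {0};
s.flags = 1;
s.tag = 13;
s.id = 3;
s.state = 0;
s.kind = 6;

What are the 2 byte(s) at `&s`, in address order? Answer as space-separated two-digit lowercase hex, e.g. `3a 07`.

flags (1b) val=1 bits=0x1 at bit 0: 0x0001
tag (6b) val=13 bits=0xd at bit 1: 0x001b
id (4b) val=3 bits=0x3 at bit 7: 0x019b
state (1b) val=0 bits=0x0 at bit 11: 0x019b
kind (4b) val=6 bits=0x6 at bit 12: 0x619b
word = 0x619b → little-endian bytes:
  [0]=0x9b  [1]=0x61

9b 61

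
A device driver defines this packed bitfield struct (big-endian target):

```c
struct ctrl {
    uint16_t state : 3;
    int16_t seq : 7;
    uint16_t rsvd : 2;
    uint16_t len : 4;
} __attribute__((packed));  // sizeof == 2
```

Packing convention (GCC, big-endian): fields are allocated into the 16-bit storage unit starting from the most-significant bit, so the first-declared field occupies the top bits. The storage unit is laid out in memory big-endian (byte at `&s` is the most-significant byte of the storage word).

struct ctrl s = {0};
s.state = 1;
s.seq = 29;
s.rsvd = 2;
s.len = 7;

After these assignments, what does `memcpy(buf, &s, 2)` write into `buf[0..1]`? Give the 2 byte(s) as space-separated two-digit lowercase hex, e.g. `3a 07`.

[13+:3] state=1 & 0x7 = 0x1; word=0x2000
[6+:7] seq=29 & 0x7f = 0x1d; word=0x2740
[4+:2] rsvd=2 & 0x3 = 0x2; word=0x2760
[0+:4] len=7 & 0xf = 0x7; word=0x2767
word = 0x2767 → big-endian bytes:
  [0]=0x27  [1]=0x67

27 67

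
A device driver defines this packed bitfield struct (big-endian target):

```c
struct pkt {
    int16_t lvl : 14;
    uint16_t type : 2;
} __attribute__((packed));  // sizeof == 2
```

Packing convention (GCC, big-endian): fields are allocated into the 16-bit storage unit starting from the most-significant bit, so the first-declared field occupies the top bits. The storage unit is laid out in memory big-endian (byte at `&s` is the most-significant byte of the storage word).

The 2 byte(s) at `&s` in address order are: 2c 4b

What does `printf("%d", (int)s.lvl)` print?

[0]=0x2c [1]=0x4b (big-endian) → word 0x2c4b
lvl:14 @ bit 2 → (0x2c4b>>2)&0x3fff = 0xb12  ←
type:2 @ bit 0 → (0x2c4b>>0)&0x3 = 0x3
lvl signed 14b, MSB=0: value = 2834

2834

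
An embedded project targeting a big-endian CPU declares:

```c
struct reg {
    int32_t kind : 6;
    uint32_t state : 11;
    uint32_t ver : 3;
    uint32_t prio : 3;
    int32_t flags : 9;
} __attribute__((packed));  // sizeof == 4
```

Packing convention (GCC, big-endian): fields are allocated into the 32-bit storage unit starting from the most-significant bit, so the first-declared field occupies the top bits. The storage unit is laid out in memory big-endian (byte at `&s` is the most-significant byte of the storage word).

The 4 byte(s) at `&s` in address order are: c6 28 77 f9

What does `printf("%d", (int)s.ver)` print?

7

[0]=0xc6 [1]=0x28 [2]=0x77 [3]=0xf9 (big-endian) → word 0xc62877f9
kind:6 @ bit 26 → (0xc62877f9>>26)&0x3f = 0x31
state:11 @ bit 15 → (0xc62877f9>>15)&0x7ff = 0x450
ver:3 @ bit 12 → (0xc62877f9>>12)&0x7 = 0x7  ←
prio:3 @ bit 9 → (0xc62877f9>>9)&0x7 = 0x3
flags:9 @ bit 0 → (0xc62877f9>>0)&0x1ff = 0x1f9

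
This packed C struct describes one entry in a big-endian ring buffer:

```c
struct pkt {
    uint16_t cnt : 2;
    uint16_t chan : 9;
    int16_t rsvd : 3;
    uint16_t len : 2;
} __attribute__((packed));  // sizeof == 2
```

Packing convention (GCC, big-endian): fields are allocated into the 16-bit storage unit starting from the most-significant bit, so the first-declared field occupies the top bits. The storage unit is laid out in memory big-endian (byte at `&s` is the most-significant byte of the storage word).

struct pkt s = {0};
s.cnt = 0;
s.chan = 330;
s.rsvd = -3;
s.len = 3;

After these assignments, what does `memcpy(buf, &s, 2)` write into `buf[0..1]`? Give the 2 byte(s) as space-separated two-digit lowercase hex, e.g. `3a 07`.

cnt:2 = 0 → 0x0 << 14 → word 0x0000
chan:9 = 330 → 0x14a << 5 → word 0x2940
rsvd:3 = -3 → 0x5 << 2 → word 0x2954
len:2 = 3 → 0x3 << 0 → word 0x2957
word = 0x2957 → big-endian bytes:
  [0]=0x29  [1]=0x57

29 57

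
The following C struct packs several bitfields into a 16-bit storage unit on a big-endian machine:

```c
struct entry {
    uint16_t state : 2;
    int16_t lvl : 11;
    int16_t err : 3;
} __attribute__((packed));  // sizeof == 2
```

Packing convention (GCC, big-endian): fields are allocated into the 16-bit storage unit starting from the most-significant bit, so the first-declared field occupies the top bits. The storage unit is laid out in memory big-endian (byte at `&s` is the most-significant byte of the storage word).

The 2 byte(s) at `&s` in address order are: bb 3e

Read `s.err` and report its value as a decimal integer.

[0]=0xbb [1]=0x3e (big-endian) → word 0xbb3e
state [14+:2] = (word>>14) & 0x3 = 2
lvl [3+:11] = (word>>3) & 0x7ff = 1895
err [0+:3] = (word>>0) & 0x7 = 6  ←
err signed 3b, MSB=1: 6 - 8 = -2

-2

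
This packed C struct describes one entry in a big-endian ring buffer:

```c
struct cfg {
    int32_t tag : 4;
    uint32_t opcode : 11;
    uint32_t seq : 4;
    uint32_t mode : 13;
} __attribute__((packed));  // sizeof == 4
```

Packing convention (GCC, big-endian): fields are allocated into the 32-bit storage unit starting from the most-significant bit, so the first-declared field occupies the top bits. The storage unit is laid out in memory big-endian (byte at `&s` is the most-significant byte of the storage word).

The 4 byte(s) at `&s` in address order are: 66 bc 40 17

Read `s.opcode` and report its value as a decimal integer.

862

[0]=0x66 [1]=0xbc [2]=0x40 [3]=0x17 (big-endian) → word 0x66bc4017
tag [28+:4] = (word>>28) & 0xf = 6
opcode [17+:11] = (word>>17) & 0x7ff = 862  ←
seq [13+:4] = (word>>13) & 0xf = 2
mode [0+:13] = (word>>0) & 0x1fff = 23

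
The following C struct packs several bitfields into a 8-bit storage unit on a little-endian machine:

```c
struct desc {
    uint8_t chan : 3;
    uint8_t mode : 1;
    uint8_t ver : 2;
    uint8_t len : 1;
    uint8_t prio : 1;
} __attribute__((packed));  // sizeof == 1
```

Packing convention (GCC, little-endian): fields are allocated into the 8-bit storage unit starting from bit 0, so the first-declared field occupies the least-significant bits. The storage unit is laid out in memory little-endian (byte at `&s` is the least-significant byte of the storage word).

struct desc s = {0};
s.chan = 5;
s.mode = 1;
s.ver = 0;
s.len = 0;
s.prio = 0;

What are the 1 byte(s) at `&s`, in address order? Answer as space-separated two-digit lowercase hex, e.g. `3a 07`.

0d

chan:3 = 5 → 0x5 << 0 → word 0x05
mode:1 = 1 → 0x1 << 3 → word 0x0d
ver:2 = 0 → 0x0 << 4 → word 0x0d
len:1 = 0 → 0x0 << 6 → word 0x0d
prio:1 = 0 → 0x0 << 7 → word 0x0d
word = 0x0d → little-endian bytes:
  [0]=0x0d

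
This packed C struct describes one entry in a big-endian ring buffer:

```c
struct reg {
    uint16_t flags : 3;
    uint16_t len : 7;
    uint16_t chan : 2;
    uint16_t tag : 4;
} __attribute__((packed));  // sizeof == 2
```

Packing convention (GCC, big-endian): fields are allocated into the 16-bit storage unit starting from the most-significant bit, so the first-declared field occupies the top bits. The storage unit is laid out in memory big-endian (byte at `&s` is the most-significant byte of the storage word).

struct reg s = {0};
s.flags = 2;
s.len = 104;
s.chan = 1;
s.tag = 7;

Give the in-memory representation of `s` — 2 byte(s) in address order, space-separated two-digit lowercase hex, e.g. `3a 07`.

flags (3b) val=2 bits=0x2 at bit 13: 0x4000
len (7b) val=104 bits=0x68 at bit 6: 0x5a00
chan (2b) val=1 bits=0x1 at bit 4: 0x5a10
tag (4b) val=7 bits=0x7 at bit 0: 0x5a17
word = 0x5a17 → big-endian bytes:
  [0]=0x5a  [1]=0x17

5a 17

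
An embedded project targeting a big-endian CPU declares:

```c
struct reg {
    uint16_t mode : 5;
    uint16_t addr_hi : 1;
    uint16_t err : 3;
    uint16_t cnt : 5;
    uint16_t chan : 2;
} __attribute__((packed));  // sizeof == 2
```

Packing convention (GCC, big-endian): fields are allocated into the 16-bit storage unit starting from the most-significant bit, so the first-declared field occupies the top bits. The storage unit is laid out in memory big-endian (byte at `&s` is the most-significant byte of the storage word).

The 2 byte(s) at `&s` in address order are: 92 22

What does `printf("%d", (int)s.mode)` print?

[0]=0x92 [1]=0x22 (big-endian) → word 0x9222
mode:5 @ bit 11 → (0x9222>>11)&0x1f = 0x12  ←
addr_hi:1 @ bit 10 → (0x9222>>10)&0x1 = 0x0
err:3 @ bit 7 → (0x9222>>7)&0x7 = 0x4
cnt:5 @ bit 2 → (0x9222>>2)&0x1f = 0x8
chan:2 @ bit 0 → (0x9222>>0)&0x3 = 0x2

18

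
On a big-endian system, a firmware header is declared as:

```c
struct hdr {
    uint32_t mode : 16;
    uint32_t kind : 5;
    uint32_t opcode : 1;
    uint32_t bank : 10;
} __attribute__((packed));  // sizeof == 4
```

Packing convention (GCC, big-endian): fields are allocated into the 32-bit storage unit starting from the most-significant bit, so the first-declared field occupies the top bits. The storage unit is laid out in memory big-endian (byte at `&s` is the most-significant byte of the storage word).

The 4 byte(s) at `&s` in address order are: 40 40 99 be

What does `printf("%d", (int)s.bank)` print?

[0]=0x40 [1]=0x40 [2]=0x99 [3]=0xbe (big-endian) → word 0x404099be
mode [16+:16] = (word>>16) & 0xffff = 16448
kind [11+:5] = (word>>11) & 0x1f = 19
opcode [10+:1] = (word>>10) & 0x1 = 0
bank [0+:10] = (word>>0) & 0x3ff = 446  ←

446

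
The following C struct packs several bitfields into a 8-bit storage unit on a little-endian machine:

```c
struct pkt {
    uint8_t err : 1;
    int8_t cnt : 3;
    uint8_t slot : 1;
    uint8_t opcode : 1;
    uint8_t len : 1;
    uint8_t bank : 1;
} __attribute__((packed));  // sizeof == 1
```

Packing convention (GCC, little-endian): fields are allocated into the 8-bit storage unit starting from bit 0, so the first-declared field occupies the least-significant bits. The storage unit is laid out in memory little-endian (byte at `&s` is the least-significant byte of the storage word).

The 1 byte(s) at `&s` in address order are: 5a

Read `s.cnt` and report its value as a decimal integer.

[0]=0x5a (little-endian) → word 0x5a
err:1 @ bit 0 → (0x5a>>0)&0x1 = 0x0
cnt:3 @ bit 1 → (0x5a>>1)&0x7 = 0x5  ←
slot:1 @ bit 4 → (0x5a>>4)&0x1 = 0x1
opcode:1 @ bit 5 → (0x5a>>5)&0x1 = 0x0
len:1 @ bit 6 → (0x5a>>6)&0x1 = 0x1
bank:1 @ bit 7 → (0x5a>>7)&0x1 = 0x0
cnt signed 3b, MSB=1: 5 - 8 = -3

-3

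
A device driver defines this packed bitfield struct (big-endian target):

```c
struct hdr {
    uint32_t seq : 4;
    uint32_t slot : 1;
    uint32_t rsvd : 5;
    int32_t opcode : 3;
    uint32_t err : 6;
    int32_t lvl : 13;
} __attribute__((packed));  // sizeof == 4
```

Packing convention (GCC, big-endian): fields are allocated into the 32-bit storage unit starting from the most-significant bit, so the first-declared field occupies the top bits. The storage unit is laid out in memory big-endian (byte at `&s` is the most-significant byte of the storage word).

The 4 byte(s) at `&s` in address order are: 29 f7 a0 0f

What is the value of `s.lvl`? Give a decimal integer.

[0]=0x29 [1]=0xf7 [2]=0xa0 [3]=0x0f (big-endian) → word 0x29f7a00f
seq [28+:4] = (word>>28) & 0xf = 2
slot [27+:1] = (word>>27) & 0x1 = 1
rsvd [22+:5] = (word>>22) & 0x1f = 7
opcode [19+:3] = (word>>19) & 0x7 = 6
err [13+:6] = (word>>13) & 0x3f = 61
lvl [0+:13] = (word>>0) & 0x1fff = 15  ←
lvl signed 13b, MSB=0: value = 15

15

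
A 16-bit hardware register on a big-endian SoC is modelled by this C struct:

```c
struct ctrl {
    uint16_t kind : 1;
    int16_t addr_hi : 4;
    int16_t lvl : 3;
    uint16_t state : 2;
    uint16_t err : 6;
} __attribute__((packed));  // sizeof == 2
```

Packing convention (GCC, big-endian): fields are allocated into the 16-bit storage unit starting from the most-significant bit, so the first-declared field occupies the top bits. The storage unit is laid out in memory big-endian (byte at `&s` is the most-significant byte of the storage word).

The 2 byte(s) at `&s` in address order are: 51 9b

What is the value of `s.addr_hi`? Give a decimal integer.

-6

[0]=0x51 [1]=0x9b (big-endian) → word 0x519b
kind:1 @ bit 15 → (0x519b>>15)&0x1 = 0x0
addr_hi:4 @ bit 11 → (0x519b>>11)&0xf = 0xa  ←
lvl:3 @ bit 8 → (0x519b>>8)&0x7 = 0x1
state:2 @ bit 6 → (0x519b>>6)&0x3 = 0x2
err:6 @ bit 0 → (0x519b>>0)&0x3f = 0x1b
addr_hi signed 4b, MSB=1: 10 - 16 = -6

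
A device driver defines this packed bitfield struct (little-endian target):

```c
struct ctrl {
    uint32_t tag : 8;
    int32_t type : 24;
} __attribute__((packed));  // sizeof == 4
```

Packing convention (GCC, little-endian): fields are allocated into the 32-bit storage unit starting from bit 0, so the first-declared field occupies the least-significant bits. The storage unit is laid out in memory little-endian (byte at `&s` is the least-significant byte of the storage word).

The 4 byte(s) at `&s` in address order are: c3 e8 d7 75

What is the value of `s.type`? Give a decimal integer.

7722984

[0]=0xc3 [1]=0xe8 [2]=0xd7 [3]=0x75 (little-endian) → word 0x75d7e8c3
tag [0+:8] = (word>>0) & 0xff = 195
type [8+:24] = (word>>8) & 0xffffff = 7722984  ←
type signed 24b, MSB=0: value = 7722984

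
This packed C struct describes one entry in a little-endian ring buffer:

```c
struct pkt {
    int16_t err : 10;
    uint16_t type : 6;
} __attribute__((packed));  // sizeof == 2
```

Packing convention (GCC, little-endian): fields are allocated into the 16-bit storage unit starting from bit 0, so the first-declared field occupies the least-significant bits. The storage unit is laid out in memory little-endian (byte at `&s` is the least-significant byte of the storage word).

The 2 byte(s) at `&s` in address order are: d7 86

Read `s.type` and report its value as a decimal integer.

33

[0]=0xd7 [1]=0x86 (little-endian) → word 0x86d7
err [0+:10] = (word>>0) & 0x3ff = 727
type [10+:6] = (word>>10) & 0x3f = 33  ←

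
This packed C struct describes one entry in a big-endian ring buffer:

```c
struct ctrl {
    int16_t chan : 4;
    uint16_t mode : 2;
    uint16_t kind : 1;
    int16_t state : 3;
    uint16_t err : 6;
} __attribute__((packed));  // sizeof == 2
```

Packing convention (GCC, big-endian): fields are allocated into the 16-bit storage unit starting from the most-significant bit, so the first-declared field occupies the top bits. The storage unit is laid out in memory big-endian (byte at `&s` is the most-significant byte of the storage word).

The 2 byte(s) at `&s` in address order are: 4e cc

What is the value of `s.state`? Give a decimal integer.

3

[0]=0x4e [1]=0xcc (big-endian) → word 0x4ecc
chan:4 @ bit 12 → (0x4ecc>>12)&0xf = 0x4
mode:2 @ bit 10 → (0x4ecc>>10)&0x3 = 0x3
kind:1 @ bit 9 → (0x4ecc>>9)&0x1 = 0x1
state:3 @ bit 6 → (0x4ecc>>6)&0x7 = 0x3  ←
err:6 @ bit 0 → (0x4ecc>>0)&0x3f = 0xc
state signed 3b, MSB=0: value = 3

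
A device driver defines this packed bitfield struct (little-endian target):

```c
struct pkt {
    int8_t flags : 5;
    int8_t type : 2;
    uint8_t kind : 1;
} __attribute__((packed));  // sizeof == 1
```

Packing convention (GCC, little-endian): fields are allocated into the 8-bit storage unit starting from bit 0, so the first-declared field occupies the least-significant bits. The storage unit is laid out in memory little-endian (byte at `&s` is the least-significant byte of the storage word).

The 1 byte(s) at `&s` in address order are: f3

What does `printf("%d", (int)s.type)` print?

-1

[0]=0xf3 (little-endian) → word 0xf3
flags [0+:5] = (word>>0) & 0x1f = 19
type [5+:2] = (word>>5) & 0x3 = 3  ←
kind [7+:1] = (word>>7) & 0x1 = 1
type signed 2b, MSB=1: 3 - 4 = -1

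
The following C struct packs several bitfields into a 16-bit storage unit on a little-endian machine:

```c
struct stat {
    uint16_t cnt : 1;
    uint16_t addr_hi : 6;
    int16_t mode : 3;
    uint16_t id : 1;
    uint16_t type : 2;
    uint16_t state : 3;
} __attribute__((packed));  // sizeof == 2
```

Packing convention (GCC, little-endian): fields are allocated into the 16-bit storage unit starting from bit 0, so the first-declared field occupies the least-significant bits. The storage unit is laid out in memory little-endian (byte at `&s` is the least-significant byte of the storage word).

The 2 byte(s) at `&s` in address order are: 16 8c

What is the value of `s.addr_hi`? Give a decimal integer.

[0]=0x16 [1]=0x8c (little-endian) → word 0x8c16
cnt:1 @ bit 0 → (0x8c16>>0)&0x1 = 0x0
addr_hi:6 @ bit 1 → (0x8c16>>1)&0x3f = 0xb  ←
mode:3 @ bit 7 → (0x8c16>>7)&0x7 = 0x0
id:1 @ bit 10 → (0x8c16>>10)&0x1 = 0x1
type:2 @ bit 11 → (0x8c16>>11)&0x3 = 0x1
state:3 @ bit 13 → (0x8c16>>13)&0x7 = 0x4

11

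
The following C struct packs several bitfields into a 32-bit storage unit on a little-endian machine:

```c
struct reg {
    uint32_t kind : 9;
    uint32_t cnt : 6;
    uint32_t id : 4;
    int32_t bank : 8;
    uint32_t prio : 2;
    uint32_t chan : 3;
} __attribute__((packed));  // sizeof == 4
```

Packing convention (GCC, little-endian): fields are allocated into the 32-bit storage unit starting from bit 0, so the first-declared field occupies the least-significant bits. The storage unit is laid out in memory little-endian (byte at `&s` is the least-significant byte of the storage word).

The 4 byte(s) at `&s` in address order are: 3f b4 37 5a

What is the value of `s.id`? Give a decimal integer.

15

[0]=0x3f [1]=0xb4 [2]=0x37 [3]=0x5a (little-endian) → word 0x5a37b43f
kind [0+:9] = (word>>0) & 0x1ff = 63
cnt [9+:6] = (word>>9) & 0x3f = 26
id [15+:4] = (word>>15) & 0xf = 15  ←
bank [19+:8] = (word>>19) & 0xff = 70
prio [27+:2] = (word>>27) & 0x3 = 3
chan [29+:3] = (word>>29) & 0x7 = 2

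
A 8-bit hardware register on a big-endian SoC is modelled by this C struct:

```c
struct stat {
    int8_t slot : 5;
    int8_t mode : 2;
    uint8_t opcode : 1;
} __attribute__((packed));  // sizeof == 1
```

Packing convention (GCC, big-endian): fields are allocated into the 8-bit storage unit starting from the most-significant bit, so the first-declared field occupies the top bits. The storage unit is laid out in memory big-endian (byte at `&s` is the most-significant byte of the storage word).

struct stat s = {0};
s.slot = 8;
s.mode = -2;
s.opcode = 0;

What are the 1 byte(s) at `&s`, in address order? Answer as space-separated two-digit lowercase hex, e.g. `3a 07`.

[3+:5] slot=8 & 0x1f = 0x8; word=0x40
[1+:2] mode=-2 & 0x3 = 0x2; word=0x44
[0+:1] opcode=0 & 0x1 = 0x0; word=0x44
word = 0x44 → big-endian bytes:
  [0]=0x44

44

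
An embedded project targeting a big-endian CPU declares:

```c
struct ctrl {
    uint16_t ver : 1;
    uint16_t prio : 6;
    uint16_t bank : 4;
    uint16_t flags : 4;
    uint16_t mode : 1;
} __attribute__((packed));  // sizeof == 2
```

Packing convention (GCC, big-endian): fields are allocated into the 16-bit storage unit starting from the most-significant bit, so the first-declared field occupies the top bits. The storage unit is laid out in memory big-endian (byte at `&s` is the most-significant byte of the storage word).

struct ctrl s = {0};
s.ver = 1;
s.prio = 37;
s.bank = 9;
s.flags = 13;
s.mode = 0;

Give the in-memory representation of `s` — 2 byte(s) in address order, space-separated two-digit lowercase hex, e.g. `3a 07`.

cb 3a

[15+:1] ver=1 & 0x1 = 0x1; word=0x8000
[9+:6] prio=37 & 0x3f = 0x25; word=0xca00
[5+:4] bank=9 & 0xf = 0x9; word=0xcb20
[1+:4] flags=13 & 0xf = 0xd; word=0xcb3a
[0+:1] mode=0 & 0x1 = 0x0; word=0xcb3a
word = 0xcb3a → big-endian bytes:
  [0]=0xcb  [1]=0x3a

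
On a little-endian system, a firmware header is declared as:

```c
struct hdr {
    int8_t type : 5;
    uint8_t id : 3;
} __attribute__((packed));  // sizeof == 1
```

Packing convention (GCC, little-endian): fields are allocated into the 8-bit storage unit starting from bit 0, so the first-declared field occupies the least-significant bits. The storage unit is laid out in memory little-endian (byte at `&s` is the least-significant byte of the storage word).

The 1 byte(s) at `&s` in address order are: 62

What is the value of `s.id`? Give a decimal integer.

[0]=0x62 (little-endian) → word 0x62
type [0+:5] = (word>>0) & 0x1f = 2
id [5+:3] = (word>>5) & 0x7 = 3  ←

3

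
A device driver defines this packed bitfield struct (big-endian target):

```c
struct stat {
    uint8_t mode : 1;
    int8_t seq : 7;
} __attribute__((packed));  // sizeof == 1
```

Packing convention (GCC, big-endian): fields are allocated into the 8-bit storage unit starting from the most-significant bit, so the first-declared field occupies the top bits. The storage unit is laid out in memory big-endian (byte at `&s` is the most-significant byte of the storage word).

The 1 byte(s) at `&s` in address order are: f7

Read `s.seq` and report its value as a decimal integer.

-9

[0]=0xf7 (big-endian) → word 0xf7
mode [7+:1] = (word>>7) & 0x1 = 1
seq [0+:7] = (word>>0) & 0x7f = 119  ←
seq signed 7b, MSB=1: 119 - 128 = -9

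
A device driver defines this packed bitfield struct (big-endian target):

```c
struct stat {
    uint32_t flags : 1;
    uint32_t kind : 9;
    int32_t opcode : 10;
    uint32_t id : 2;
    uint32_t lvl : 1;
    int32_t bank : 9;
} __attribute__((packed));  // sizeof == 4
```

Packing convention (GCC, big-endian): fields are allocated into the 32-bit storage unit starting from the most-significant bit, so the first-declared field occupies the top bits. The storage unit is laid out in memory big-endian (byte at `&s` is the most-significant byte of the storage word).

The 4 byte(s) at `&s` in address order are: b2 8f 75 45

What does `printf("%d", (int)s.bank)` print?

[0]=0xb2 [1]=0x8f [2]=0x75 [3]=0x45 (big-endian) → word 0xb28f7545
flags [31+:1] = (word>>31) & 0x1 = 1
kind [22+:9] = (word>>22) & 0x1ff = 202
opcode [12+:10] = (word>>12) & 0x3ff = 247
id [10+:2] = (word>>10) & 0x3 = 1
lvl [9+:1] = (word>>9) & 0x1 = 0
bank [0+:9] = (word>>0) & 0x1ff = 325  ←
bank signed 9b, MSB=1: 325 - 512 = -187

-187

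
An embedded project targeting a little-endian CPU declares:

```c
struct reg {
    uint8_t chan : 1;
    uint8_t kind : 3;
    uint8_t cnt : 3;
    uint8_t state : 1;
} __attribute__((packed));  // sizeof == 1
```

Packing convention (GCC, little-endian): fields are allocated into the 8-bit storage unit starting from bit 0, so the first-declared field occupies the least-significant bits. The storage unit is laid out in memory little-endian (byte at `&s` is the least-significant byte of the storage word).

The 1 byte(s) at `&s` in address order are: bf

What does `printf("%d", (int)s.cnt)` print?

3

[0]=0xbf (little-endian) → word 0xbf
chan:1 @ bit 0 → (0xbf>>0)&0x1 = 0x1
kind:3 @ bit 1 → (0xbf>>1)&0x7 = 0x7
cnt:3 @ bit 4 → (0xbf>>4)&0x7 = 0x3  ←
state:1 @ bit 7 → (0xbf>>7)&0x1 = 0x1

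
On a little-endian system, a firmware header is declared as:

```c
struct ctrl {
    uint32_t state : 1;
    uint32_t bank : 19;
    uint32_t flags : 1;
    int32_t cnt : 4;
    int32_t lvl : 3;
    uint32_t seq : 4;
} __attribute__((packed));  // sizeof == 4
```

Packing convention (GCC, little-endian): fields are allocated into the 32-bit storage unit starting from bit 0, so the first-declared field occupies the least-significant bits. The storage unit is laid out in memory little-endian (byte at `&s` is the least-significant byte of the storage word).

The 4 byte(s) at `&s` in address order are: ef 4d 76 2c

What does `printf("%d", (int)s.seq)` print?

[0]=0xef [1]=0x4d [2]=0x76 [3]=0x2c (little-endian) → word 0x2c764def
state:1 @ bit 0 → (0x2c764def>>0)&0x1 = 0x1
bank:19 @ bit 1 → (0x2c764def>>1)&0x7ffff = 0x326f7
flags:1 @ bit 20 → (0x2c764def>>20)&0x1 = 0x1
cnt:4 @ bit 21 → (0x2c764def>>21)&0xf = 0x3
lvl:3 @ bit 25 → (0x2c764def>>25)&0x7 = 0x6
seq:4 @ bit 28 → (0x2c764def>>28)&0xf = 0x2  ←

2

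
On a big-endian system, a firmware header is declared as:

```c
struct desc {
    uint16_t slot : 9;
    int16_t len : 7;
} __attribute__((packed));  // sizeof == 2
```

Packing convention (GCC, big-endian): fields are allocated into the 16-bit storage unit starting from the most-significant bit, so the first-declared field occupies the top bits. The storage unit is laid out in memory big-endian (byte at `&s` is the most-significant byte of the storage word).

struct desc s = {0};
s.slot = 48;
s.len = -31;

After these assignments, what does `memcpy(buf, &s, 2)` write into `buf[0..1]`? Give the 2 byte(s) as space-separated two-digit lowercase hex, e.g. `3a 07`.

18 61

slot (9b) val=48 bits=0x30 at bit 7: 0x1800
len (7b) val=-31 bits=0x61 at bit 0: 0x1861
word = 0x1861 → big-endian bytes:
  [0]=0x18  [1]=0x61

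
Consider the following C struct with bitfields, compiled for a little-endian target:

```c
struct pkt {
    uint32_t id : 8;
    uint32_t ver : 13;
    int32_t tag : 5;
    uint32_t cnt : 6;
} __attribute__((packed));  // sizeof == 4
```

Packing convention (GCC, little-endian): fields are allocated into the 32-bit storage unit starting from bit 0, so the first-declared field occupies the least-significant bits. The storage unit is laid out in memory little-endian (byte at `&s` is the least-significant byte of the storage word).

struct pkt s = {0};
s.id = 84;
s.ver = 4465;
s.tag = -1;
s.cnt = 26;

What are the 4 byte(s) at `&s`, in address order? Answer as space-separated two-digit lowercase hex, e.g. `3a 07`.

54 71 f1 6b

id (8b) val=84 bits=0x54 at bit 0: 0x00000054
ver (13b) val=4465 bits=0x1171 at bit 8: 0x00117154
tag (5b) val=-1 bits=0x1f at bit 21: 0x03f17154
cnt (6b) val=26 bits=0x1a at bit 26: 0x6bf17154
word = 0x6bf17154 → little-endian bytes:
  [0]=0x54  [1]=0x71  [2]=0xf1  [3]=0x6b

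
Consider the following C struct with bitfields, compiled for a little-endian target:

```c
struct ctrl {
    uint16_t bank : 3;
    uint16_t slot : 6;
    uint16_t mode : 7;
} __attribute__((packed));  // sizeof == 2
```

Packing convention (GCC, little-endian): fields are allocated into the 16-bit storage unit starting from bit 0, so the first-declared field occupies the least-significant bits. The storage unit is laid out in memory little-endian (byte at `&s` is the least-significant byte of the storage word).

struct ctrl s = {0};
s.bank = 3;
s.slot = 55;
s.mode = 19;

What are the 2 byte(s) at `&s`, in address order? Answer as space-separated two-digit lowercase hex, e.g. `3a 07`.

bank:3 = 3 → 0x3 << 0 → word 0x0003
slot:6 = 55 → 0x37 << 3 → word 0x01bb
mode:7 = 19 → 0x13 << 9 → word 0x27bb
word = 0x27bb → little-endian bytes:
  [0]=0xbb  [1]=0x27

bb 27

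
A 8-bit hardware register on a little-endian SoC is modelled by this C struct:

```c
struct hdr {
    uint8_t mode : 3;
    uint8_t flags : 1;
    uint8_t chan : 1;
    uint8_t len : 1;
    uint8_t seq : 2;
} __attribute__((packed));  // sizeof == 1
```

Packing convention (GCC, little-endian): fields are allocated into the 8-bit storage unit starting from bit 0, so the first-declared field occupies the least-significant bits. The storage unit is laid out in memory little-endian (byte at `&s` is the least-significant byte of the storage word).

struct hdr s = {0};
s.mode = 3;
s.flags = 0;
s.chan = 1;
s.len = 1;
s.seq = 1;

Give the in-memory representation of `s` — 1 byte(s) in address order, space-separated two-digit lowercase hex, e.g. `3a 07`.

[0+:3] mode=3 & 0x7 = 0x3; word=0x03
[3+:1] flags=0 & 0x1 = 0x0; word=0x03
[4+:1] chan=1 & 0x1 = 0x1; word=0x13
[5+:1] len=1 & 0x1 = 0x1; word=0x33
[6+:2] seq=1 & 0x3 = 0x1; word=0x73
word = 0x73 → little-endian bytes:
  [0]=0x73

73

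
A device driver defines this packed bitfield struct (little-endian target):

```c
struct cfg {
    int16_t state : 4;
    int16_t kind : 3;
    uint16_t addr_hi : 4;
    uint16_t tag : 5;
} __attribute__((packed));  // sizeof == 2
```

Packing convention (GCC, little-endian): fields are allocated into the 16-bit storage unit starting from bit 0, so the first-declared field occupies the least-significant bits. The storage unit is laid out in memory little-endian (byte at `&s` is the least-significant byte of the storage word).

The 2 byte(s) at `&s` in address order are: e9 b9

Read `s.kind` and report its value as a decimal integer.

[0]=0xe9 [1]=0xb9 (little-endian) → word 0xb9e9
state [0+:4] = (word>>0) & 0xf = 9
kind [4+:3] = (word>>4) & 0x7 = 6  ←
addr_hi [7+:4] = (word>>7) & 0xf = 3
tag [11+:5] = (word>>11) & 0x1f = 23
kind signed 3b, MSB=1: 6 - 8 = -2

-2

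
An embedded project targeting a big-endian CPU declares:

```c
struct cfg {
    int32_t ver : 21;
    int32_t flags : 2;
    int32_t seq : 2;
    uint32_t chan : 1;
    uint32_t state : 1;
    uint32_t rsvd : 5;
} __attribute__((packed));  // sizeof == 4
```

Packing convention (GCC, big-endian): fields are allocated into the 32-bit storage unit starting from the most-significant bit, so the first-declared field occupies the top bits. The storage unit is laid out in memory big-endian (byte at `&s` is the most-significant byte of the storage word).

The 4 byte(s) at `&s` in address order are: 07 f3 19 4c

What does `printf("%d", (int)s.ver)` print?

65123

[0]=0x07 [1]=0xf3 [2]=0x19 [3]=0x4c (big-endian) → word 0x07f3194c
ver [11+:21] = (word>>11) & 0x1fffff = 65123  ←
flags [9+:2] = (word>>9) & 0x3 = 0
seq [7+:2] = (word>>7) & 0x3 = 2
chan [6+:1] = (word>>6) & 0x1 = 1
state [5+:1] = (word>>5) & 0x1 = 0
rsvd [0+:5] = (word>>0) & 0x1f = 12
ver signed 21b, MSB=0: value = 65123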